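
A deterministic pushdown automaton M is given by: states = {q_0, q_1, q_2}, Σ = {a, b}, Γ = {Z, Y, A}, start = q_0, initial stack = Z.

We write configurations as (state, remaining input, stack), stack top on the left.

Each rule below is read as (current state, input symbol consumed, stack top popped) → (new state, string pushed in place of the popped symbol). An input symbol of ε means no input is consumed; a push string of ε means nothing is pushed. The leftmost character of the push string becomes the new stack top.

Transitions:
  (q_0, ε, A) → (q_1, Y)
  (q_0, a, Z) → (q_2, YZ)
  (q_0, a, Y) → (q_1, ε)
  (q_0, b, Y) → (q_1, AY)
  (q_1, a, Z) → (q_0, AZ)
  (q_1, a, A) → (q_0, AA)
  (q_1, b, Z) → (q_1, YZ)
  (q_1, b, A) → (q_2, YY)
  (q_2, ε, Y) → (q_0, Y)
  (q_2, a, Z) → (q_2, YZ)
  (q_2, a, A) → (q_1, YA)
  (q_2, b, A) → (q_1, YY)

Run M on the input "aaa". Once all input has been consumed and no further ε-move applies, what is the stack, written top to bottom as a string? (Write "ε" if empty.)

YZ

(q_0, aaa, Z)
  read a, top Z: go to q_2, push YZ → (q_2, aa, YZ)
  ε-move, top Y: go to q_0, push Y → (q_0, aa, YZ)
  read a, top Y: go to q_1, push ε → (q_1, a, Z)
  read a, top Z: go to q_0, push AZ → (q_0, ε, AZ)
  ε-move, top A: go to q_1, push Y → (q_1, ε, YZ)
All input consumed in state q_1 with stack YZ.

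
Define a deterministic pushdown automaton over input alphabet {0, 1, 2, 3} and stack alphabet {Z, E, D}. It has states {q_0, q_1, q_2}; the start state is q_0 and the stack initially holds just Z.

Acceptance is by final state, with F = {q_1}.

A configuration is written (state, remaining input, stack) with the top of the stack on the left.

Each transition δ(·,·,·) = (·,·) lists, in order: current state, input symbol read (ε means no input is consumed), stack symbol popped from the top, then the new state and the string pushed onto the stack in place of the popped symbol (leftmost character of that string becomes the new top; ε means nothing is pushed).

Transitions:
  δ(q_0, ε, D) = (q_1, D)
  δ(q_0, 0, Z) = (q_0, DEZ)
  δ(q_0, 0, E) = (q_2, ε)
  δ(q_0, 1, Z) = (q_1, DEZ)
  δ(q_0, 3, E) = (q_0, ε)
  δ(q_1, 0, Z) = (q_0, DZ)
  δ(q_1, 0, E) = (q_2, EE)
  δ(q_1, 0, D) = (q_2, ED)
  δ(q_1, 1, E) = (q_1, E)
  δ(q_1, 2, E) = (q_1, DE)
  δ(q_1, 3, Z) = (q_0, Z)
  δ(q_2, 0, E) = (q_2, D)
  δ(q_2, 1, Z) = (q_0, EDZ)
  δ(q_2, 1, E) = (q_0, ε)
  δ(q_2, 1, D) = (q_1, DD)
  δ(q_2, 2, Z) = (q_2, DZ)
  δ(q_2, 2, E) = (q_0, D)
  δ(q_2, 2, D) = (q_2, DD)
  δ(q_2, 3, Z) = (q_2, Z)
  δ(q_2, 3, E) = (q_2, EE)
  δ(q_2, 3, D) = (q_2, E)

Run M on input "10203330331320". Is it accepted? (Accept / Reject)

Reject

(q_0, 10203330331320, Z)
  read 1, top Z: go to q_1, push DEZ → (q_1, 0203330331320, DEZ)
  read 0, top D: go to q_2, push ED → (q_2, 203330331320, EDEZ)
  read 2, top E: go to q_0, push D → (q_0, 03330331320, DDEZ)
  ε-move, top D: go to q_1, push D → (q_1, 03330331320, DDEZ)
  read 0, top D: go to q_2, push ED → (q_2, 3330331320, EDDEZ)
  read 3, top E: go to q_2, push EE → (q_2, 330331320, EEDDEZ)
  read 3, top E: go to q_2, push EE → (q_2, 30331320, EEEDDEZ)
  read 3, top E: go to q_2, push EE → (q_2, 0331320, EEEEDDEZ)
  read 0, top E: go to q_2, push D → (q_2, 331320, DEEEDDEZ)
  read 3, top D: go to q_2, push E → (q_2, 31320, EEEEDDEZ)
  read 3, top E: go to q_2, push EE → (q_2, 1320, EEEEEDDEZ)
  read 1, top E: go to q_0, push ε → (q_0, 320, EEEEDDEZ)
  read 3, top E: go to q_0, push ε → (q_0, 20, EEEDDEZ)
No transition applies at (q_0, 20, EEEDDEZ); input not fully consumed.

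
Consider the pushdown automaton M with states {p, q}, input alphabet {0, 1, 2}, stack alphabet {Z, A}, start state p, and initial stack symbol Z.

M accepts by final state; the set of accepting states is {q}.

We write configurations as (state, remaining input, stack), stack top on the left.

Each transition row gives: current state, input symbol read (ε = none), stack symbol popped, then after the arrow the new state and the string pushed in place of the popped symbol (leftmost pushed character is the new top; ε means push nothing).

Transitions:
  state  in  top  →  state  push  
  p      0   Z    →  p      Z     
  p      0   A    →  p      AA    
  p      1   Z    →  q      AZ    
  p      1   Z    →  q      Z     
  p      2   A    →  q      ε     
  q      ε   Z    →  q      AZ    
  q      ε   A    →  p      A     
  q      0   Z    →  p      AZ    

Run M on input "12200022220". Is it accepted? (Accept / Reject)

Reject

No computation consumes all input and reaches a final state.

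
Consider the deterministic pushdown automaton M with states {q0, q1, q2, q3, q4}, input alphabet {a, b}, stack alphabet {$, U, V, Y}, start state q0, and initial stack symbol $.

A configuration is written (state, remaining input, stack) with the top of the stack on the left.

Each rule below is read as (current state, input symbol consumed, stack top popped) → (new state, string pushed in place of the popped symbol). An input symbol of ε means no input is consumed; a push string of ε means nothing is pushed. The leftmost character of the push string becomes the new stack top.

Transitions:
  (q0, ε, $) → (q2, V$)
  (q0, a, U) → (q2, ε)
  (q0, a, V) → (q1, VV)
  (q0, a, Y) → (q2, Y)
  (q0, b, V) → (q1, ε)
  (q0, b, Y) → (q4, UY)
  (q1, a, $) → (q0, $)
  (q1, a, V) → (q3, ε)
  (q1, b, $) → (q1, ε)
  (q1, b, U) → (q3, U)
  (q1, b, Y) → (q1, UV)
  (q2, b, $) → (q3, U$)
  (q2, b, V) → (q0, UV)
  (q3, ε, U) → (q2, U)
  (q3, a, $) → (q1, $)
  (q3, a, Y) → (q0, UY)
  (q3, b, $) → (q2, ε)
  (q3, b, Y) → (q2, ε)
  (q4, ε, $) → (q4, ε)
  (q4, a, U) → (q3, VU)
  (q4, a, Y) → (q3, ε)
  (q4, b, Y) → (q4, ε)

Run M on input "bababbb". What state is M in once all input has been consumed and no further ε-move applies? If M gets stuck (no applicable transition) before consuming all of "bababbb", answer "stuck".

stuck

(q0, bababbb, $)
  ε-move, top $: go to q2, push V$ → (q2, bababbb, V$)
  read b, top V: go to q0, push UV → (q0, ababbb, UV$)
  read a, top U: go to q2, push ε → (q2, babbb, V$)
  read b, top V: go to q0, push UV → (q0, abbb, UV$)
  read a, top U: go to q2, push ε → (q2, bbb, V$)
  read b, top V: go to q0, push UV → (q0, bb, UV$)
No transition for (q0, b, top U); M blocks with input bb remaining.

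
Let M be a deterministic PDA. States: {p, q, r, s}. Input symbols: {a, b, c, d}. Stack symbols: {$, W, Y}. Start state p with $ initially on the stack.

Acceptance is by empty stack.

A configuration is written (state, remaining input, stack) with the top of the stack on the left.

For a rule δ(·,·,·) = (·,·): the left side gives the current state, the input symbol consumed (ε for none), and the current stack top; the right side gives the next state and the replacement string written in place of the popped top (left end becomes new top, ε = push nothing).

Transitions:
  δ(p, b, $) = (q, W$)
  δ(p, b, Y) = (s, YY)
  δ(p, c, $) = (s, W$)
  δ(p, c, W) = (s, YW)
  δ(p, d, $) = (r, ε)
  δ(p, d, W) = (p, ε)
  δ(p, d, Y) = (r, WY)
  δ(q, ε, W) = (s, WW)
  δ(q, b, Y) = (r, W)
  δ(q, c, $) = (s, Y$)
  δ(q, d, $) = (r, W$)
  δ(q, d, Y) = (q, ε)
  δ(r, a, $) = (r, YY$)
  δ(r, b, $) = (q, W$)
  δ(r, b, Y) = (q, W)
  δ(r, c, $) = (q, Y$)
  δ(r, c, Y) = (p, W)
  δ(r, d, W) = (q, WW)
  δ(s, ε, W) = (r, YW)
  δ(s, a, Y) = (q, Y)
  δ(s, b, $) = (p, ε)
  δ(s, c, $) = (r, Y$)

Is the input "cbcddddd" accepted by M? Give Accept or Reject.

(p, cbcddddd, $)
  read c, top $: go to s, push W$ → (s, bcddddd, W$)
  ε-move, top W: go to r, push YW → (r, bcddddd, YW$)
  read b, top Y: go to q, push W → (q, cddddd, WW$)
  ε-move, top W: go to s, push WW → (s, cddddd, WWW$)
  ε-move, top W: go to r, push YW → (r, cddddd, YWWW$)
  read c, top Y: go to p, push W → (p, ddddd, WWWW$)
  read d, top W: go to p, push ε → (p, dddd, WWW$)
  read d, top W: go to p, push ε → (p, ddd, WW$)
  read d, top W: go to p, push ε → (p, dd, W$)
  read d, top W: go to p, push ε → (p, d, $)
  read d, top $: go to r, push ε → (r, ε, ε)
All input consumed and the stack is empty.

Accept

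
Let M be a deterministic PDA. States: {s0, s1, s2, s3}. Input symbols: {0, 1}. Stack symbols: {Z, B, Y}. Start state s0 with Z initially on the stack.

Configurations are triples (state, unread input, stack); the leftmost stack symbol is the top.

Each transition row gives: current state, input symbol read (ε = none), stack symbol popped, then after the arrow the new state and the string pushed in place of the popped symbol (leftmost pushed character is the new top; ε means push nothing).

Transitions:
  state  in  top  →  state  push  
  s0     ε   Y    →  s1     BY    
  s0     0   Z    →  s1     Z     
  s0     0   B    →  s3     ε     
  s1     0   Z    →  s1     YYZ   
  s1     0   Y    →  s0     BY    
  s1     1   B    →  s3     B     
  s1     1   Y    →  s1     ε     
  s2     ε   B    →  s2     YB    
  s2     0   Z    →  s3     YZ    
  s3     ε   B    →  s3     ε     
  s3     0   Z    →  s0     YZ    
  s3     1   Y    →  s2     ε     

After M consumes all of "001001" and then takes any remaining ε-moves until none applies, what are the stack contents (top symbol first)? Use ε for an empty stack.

(s0, 001001, Z)
  read 0, top Z: go to s1, push Z → (s1, 01001, Z)
  read 0, top Z: go to s1, push YYZ → (s1, 1001, YYZ)
  read 1, top Y: go to s1, push ε → (s1, 001, YZ)
  read 0, top Y: go to s0, push BY → (s0, 01, BYZ)
  read 0, top B: go to s3, push ε → (s3, 1, YZ)
  read 1, top Y: go to s2, push ε → (s2, ε, Z)
All input consumed in state s2 with stack Z.

Z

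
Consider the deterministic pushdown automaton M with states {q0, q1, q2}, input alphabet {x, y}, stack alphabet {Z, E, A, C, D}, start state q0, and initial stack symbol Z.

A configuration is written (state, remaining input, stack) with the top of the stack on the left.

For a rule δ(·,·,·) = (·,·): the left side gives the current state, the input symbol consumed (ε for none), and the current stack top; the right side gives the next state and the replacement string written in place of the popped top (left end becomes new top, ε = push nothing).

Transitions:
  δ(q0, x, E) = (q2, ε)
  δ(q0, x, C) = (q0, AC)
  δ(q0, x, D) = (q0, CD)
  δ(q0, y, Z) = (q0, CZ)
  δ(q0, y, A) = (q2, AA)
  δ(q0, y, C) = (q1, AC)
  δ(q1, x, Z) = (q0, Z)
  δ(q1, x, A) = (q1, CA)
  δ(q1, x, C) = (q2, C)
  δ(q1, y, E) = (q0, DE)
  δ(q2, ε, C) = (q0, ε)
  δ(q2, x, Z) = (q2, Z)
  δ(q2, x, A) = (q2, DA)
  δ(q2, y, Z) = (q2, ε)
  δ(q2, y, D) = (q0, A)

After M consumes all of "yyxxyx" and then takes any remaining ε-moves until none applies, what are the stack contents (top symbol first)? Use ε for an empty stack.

(q0, yyxxyx, Z)
  read y, top Z: go to q0, push CZ → (q0, yxxyx, CZ)
  read y, top C: go to q1, push AC → (q1, xxyx, ACZ)
  read x, top A: go to q1, push CA → (q1, xyx, CACZ)
  read x, top C: go to q2, push C → (q2, yx, CACZ)
  ε-move, top C: go to q0, push ε → (q0, yx, ACZ)
  read y, top A: go to q2, push AA → (q2, x, AACZ)
  read x, top A: go to q2, push DA → (q2, ε, DAACZ)
All input consumed in state q2 with stack DAACZ.

DAACZ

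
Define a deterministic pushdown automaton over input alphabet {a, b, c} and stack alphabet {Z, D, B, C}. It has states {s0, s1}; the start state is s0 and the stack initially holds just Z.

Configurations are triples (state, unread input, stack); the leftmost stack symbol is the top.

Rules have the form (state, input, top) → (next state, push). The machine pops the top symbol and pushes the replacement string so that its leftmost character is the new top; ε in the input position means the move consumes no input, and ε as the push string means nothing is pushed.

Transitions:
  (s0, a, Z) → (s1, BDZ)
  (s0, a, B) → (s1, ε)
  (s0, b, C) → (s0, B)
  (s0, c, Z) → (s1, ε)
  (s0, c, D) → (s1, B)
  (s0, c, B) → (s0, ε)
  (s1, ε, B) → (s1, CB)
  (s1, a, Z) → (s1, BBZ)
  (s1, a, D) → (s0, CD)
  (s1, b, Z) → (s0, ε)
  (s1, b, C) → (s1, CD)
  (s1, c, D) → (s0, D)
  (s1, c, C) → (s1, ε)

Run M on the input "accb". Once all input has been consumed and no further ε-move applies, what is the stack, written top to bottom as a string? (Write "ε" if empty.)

(s0, accb, Z) ⊢ (s1, ccb, BDZ) ⊢ (s1, ccb, CBDZ) ⊢ (s1, cb, BDZ) ⊢ (s1, cb, CBDZ) ⊢ (s1, b, BDZ) ⊢ (s1, b, CBDZ) ⊢ (s1, ε, CDBDZ)
All input consumed in state s1 with stack CDBDZ.

CDBDZ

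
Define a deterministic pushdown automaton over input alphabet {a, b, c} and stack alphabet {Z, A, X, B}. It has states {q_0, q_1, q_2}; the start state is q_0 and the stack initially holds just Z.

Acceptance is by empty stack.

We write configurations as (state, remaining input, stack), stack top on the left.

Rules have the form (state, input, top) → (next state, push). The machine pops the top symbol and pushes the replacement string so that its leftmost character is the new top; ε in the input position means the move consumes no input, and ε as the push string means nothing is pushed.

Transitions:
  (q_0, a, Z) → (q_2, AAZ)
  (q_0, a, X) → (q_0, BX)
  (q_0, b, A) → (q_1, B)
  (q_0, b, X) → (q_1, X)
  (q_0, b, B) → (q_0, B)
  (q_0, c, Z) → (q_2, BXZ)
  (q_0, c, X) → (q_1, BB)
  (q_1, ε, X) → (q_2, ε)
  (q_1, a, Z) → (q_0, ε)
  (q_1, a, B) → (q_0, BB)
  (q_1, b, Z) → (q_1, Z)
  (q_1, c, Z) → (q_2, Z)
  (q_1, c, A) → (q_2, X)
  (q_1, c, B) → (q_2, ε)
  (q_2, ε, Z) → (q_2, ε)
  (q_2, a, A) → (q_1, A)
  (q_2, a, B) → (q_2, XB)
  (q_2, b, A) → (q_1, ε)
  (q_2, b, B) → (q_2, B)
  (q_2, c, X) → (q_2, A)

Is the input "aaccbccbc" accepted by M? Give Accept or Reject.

Accept

(q_0, aaccbccbc, Z)
  read a, top Z: go to q_2, push AAZ → (q_2, accbccbc, AAZ)
  read a, top A: go to q_1, push A → (q_1, ccbccbc, AAZ)
  read c, top A: go to q_2, push X → (q_2, cbccbc, XAZ)
  read c, top X: go to q_2, push A → (q_2, bccbc, AAZ)
  read b, top A: go to q_1, push ε → (q_1, ccbc, AZ)
  read c, top A: go to q_2, push X → (q_2, cbc, XZ)
  read c, top X: go to q_2, push A → (q_2, bc, AZ)
  read b, top A: go to q_1, push ε → (q_1, c, Z)
  read c, top Z: go to q_2, push Z → (q_2, ε, Z)
  ε-move, top Z: go to q_2, push ε → (q_2, ε, ε)
All input consumed and the stack is empty.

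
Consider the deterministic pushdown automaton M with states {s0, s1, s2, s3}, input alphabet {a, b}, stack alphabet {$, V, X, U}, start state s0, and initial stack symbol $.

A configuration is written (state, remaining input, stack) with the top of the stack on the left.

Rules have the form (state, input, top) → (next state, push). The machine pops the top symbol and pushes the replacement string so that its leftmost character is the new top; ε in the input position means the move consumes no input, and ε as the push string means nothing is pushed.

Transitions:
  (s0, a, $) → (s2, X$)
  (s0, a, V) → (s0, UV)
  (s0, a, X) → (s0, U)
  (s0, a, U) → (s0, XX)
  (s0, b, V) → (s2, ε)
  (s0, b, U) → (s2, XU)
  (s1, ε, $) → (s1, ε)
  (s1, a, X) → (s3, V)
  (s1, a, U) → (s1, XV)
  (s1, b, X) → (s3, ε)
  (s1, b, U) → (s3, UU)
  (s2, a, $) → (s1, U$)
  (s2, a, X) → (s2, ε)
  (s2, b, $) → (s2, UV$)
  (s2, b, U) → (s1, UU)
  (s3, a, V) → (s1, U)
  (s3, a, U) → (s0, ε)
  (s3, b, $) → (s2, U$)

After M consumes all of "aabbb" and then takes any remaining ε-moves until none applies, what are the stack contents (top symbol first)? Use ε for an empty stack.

UUUV$

(s0, aabbb, $)
  read a, top $: go to s2, push X$ → (s2, abbb, X$)
  read a, top X: go to s2, push ε → (s2, bbb, $)
  read b, top $: go to s2, push UV$ → (s2, bb, UV$)
  read b, top U: go to s1, push UU → (s1, b, UUV$)
  read b, top U: go to s3, push UU → (s3, ε, UUUV$)
All input consumed in state s3 with stack UUUV$.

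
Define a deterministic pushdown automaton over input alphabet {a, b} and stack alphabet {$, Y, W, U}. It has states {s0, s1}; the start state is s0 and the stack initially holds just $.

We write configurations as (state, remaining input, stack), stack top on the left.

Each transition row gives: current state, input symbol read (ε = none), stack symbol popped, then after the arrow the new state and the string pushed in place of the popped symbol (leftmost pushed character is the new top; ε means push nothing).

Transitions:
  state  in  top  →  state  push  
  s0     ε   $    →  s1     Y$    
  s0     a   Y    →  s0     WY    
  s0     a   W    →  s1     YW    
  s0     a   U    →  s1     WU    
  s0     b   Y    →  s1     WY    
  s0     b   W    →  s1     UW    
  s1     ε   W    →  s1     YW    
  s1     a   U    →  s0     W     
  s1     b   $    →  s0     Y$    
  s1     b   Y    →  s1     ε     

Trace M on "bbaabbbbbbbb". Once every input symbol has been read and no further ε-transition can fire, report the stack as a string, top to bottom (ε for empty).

YWY$

(s0, bbaabbbbbbbb, $)
  ε-move, top $: go to s1, push Y$ → (s1, bbaabbbbbbbb, Y$)
  read b, top Y: go to s1, push ε → (s1, baabbbbbbbb, $)
  read b, top $: go to s0, push Y$ → (s0, aabbbbbbbb, Y$)
  read a, top Y: go to s0, push WY → (s0, abbbbbbbb, WY$)
  read a, top W: go to s1, push YW → (s1, bbbbbbbb, YWY$)
  read b, top Y: go to s1, push ε → (s1, bbbbbbb, WY$)
  ε-move, top W: go to s1, push YW → (s1, bbbbbbb, YWY$)
  read b, top Y: go to s1, push ε → (s1, bbbbbb, WY$)
  ε-move, top W: go to s1, push YW → (s1, bbbbbb, YWY$)
  read b, top Y: go to s1, push ε → (s1, bbbbb, WY$)
  ε-move, top W: go to s1, push YW → (s1, bbbbb, YWY$)
  read b, top Y: go to s1, push ε → (s1, bbbb, WY$)
  ε-move, top W: go to s1, push YW → (s1, bbbb, YWY$)
  read b, top Y: go to s1, push ε → (s1, bbb, WY$)
  ε-move, top W: go to s1, push YW → (s1, bbb, YWY$)
  read b, top Y: go to s1, push ε → (s1, bb, WY$)
  ε-move, top W: go to s1, push YW → (s1, bb, YWY$)
  read b, top Y: go to s1, push ε → (s1, b, WY$)
  ε-move, top W: go to s1, push YW → (s1, b, YWY$)
  read b, top Y: go to s1, push ε → (s1, ε, WY$)
  ε-move, top W: go to s1, push YW → (s1, ε, YWY$)
All input consumed in state s1 with stack YWY$.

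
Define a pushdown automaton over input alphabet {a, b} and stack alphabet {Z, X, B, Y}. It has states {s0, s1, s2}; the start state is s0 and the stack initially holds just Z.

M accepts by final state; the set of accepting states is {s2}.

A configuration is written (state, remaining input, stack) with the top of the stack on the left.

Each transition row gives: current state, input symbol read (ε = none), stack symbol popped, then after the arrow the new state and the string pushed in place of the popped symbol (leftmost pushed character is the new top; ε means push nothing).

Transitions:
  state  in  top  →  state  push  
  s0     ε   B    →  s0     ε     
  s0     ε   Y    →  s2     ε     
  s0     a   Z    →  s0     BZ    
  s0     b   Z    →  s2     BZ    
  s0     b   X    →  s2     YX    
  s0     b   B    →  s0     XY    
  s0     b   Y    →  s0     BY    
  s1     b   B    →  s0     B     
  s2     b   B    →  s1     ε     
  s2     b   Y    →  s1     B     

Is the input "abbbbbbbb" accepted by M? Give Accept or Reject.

One accepting computation: (s0, abbbbbbbb, Z) ⊢ (s0, bbbbbbbb, BZ) ⊢ (s0, bbbbbbb, XYZ) ⊢ (s2, bbbbbb, YXYZ) ⊢ (s1, bbbbb, BXYZ) ⊢ (s0, bbbb, BXYZ) ⊢ (s0, bbbb, XYZ) ⊢ (s2, bbb, YXYZ) ⊢ (s1, bb, BXYZ) ⊢ (s0, b, BXYZ) ⊢ (s0, b, XYZ) ⊢ (s2, ε, YXYZ)
All input consumed and state s2 ∈ F.

Accept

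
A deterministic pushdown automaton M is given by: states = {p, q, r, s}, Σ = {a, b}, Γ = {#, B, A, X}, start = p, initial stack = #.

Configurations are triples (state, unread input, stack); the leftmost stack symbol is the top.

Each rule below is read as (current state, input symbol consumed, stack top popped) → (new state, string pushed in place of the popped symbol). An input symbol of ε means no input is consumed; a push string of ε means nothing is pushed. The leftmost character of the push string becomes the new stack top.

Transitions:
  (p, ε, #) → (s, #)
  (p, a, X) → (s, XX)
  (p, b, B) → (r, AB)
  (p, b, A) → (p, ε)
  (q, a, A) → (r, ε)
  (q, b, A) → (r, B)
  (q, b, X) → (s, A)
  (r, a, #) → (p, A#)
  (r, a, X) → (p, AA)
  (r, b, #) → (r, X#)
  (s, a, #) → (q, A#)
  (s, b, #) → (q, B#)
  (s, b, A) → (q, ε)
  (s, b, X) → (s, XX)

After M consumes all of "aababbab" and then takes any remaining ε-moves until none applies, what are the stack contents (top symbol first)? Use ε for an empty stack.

(p, aababbab, #)
  ε-move, top #: go to s, push # → (s, aababbab, #)
  read a, top #: go to q, push A# → (q, ababbab, A#)
  read a, top A: go to r, push ε → (r, babbab, #)
  read b, top #: go to r, push X# → (r, abbab, X#)
  read a, top X: go to p, push AA → (p, bbab, AA#)
  read b, top A: go to p, push ε → (p, bab, A#)
  read b, top A: go to p, push ε → (p, ab, #)
  ε-move, top #: go to s, push # → (s, ab, #)
  read a, top #: go to q, push A# → (q, b, A#)
  read b, top A: go to r, push B → (r, ε, B#)
All input consumed in state r with stack B#.

B#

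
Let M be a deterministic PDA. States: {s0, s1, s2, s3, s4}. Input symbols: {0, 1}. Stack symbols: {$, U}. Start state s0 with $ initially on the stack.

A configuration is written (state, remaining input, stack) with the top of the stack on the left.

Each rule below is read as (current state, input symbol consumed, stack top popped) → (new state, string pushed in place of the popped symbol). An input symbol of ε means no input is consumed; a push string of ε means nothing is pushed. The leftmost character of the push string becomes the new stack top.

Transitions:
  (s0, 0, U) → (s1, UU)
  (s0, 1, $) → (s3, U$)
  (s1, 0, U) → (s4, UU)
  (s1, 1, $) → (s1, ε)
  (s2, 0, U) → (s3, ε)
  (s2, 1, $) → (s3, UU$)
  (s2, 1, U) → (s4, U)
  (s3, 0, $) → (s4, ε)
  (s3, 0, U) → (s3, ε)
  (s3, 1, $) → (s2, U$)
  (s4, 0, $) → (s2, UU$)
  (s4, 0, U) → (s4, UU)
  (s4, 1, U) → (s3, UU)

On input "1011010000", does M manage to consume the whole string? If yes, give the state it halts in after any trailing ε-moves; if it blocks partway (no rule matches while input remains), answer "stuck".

(s0, 1011010000, $)
  read 1, top $: go to s3, push U$ → (s3, 011010000, U$)
  read 0, top U: go to s3, push ε → (s3, 11010000, $)
  read 1, top $: go to s2, push U$ → (s2, 1010000, U$)
  read 1, top U: go to s4, push U → (s4, 010000, U$)
  read 0, top U: go to s4, push UU → (s4, 10000, UU$)
  read 1, top U: go to s3, push UU → (s3, 0000, UUU$)
  read 0, top U: go to s3, push ε → (s3, 000, UU$)
  read 0, top U: go to s3, push ε → (s3, 00, U$)
  read 0, top U: go to s3, push ε → (s3, 0, $)
  read 0, top $: go to s4, push ε → (s4, ε, ε)
All input consumed; M is in state s4.

s4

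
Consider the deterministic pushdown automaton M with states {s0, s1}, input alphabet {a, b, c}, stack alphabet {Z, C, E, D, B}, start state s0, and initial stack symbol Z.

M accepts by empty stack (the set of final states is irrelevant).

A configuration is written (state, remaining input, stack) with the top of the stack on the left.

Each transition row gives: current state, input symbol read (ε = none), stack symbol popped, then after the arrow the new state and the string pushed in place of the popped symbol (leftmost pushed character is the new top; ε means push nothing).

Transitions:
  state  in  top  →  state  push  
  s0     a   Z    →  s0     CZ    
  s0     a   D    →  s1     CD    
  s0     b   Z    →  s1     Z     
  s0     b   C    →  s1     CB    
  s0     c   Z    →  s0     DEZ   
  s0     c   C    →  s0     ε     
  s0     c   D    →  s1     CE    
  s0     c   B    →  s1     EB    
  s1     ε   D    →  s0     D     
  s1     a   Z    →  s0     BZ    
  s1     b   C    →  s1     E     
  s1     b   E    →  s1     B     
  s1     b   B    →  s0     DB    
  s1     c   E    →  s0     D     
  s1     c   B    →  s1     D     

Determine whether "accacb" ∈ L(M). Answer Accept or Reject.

Reject

(s0, accacb, Z)
  read a, top Z: go to s0, push CZ → (s0, ccacb, CZ)
  read c, top C: go to s0, push ε → (s0, cacb, Z)
  read c, top Z: go to s0, push DEZ → (s0, acb, DEZ)
  read a, top D: go to s1, push CD → (s1, cb, CDEZ)
No transition applies at (s1, cb, CDEZ); input not fully consumed.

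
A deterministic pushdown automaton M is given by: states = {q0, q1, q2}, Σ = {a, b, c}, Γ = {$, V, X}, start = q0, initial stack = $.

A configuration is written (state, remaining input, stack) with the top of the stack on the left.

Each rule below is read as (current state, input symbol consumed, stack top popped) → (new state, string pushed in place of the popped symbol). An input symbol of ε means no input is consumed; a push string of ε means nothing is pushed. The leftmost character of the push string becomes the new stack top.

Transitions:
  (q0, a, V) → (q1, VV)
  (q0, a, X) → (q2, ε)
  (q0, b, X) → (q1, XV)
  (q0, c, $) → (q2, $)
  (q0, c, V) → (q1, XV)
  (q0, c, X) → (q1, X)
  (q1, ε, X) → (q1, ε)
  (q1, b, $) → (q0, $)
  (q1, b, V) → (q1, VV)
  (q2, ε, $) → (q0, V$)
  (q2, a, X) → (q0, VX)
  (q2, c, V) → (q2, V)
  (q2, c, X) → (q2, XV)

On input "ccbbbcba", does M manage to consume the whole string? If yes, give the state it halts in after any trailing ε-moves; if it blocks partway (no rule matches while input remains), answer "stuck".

(q0, ccbbbcba, $)
  read c, top $: go to q2, push $ → (q2, cbbbcba, $)
  ε-move, top $: go to q0, push V$ → (q0, cbbbcba, V$)
  read c, top V: go to q1, push XV → (q1, bbbcba, XV$)
  ε-move, top X: go to q1, push ε → (q1, bbbcba, V$)
  read b, top V: go to q1, push VV → (q1, bbcba, VV$)
  read b, top V: go to q1, push VV → (q1, bcba, VVV$)
  read b, top V: go to q1, push VV → (q1, cba, VVVV$)
No transition for (q1, c, top V); M blocks with input cba remaining.

stuck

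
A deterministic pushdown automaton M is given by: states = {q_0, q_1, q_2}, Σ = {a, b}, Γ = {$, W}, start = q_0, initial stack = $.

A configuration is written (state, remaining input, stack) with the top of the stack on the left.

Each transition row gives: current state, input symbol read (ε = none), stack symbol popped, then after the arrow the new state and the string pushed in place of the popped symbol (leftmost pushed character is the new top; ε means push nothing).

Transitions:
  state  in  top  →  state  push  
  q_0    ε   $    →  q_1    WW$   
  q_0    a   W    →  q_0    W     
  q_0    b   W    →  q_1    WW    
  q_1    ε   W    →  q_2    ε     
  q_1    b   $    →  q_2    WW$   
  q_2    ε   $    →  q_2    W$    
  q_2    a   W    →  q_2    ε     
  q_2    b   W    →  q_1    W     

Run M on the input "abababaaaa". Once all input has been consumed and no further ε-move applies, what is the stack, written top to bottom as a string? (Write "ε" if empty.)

(q_0, abababaaaa, $)
  ε-move, top $: go to q_1, push WW$ → (q_1, abababaaaa, WW$)
  ε-move, top W: go to q_2, push ε → (q_2, abababaaaa, W$)
  read a, top W: go to q_2, push ε → (q_2, bababaaaa, $)
  ε-move, top $: go to q_2, push W$ → (q_2, bababaaaa, W$)
  read b, top W: go to q_1, push W → (q_1, ababaaaa, W$)
  ε-move, top W: go to q_2, push ε → (q_2, ababaaaa, $)
  ε-move, top $: go to q_2, push W$ → (q_2, ababaaaa, W$)
  read a, top W: go to q_2, push ε → (q_2, babaaaa, $)
  ε-move, top $: go to q_2, push W$ → (q_2, babaaaa, W$)
  read b, top W: go to q_1, push W → (q_1, abaaaa, W$)
  ε-move, top W: go to q_2, push ε → (q_2, abaaaa, $)
  ε-move, top $: go to q_2, push W$ → (q_2, abaaaa, W$)
  read a, top W: go to q_2, push ε → (q_2, baaaa, $)
  ε-move, top $: go to q_2, push W$ → (q_2, baaaa, W$)
  read b, top W: go to q_1, push W → (q_1, aaaa, W$)
  ε-move, top W: go to q_2, push ε → (q_2, aaaa, $)
  ε-move, top $: go to q_2, push W$ → (q_2, aaaa, W$)
  read a, top W: go to q_2, push ε → (q_2, aaa, $)
  ε-move, top $: go to q_2, push W$ → (q_2, aaa, W$)
  read a, top W: go to q_2, push ε → (q_2, aa, $)
  ε-move, top $: go to q_2, push W$ → (q_2, aa, W$)
  read a, top W: go to q_2, push ε → (q_2, a, $)
  ε-move, top $: go to q_2, push W$ → (q_2, a, W$)
  read a, top W: go to q_2, push ε → (q_2, ε, $)
  ε-move, top $: go to q_2, push W$ → (q_2, ε, W$)
All input consumed in state q_2 with stack W$.

W$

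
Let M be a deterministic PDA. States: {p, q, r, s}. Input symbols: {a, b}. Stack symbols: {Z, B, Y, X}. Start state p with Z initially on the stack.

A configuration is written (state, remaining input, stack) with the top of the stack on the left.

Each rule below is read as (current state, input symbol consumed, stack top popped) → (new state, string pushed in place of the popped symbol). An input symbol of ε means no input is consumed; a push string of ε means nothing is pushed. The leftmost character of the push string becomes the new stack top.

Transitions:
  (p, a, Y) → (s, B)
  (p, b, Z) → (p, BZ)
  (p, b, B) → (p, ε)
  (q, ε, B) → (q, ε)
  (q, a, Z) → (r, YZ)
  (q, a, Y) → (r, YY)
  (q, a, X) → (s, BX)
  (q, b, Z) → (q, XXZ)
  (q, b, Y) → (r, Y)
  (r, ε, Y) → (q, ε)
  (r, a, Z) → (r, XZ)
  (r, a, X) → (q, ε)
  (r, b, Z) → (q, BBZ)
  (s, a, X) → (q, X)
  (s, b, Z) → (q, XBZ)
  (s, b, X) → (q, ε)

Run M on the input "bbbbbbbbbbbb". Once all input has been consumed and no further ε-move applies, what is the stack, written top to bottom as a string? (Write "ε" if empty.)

Z

(p, bbbbbbbbbbbb, Z)
  read b, top Z: go to p, push BZ → (p, bbbbbbbbbbb, BZ)
  read b, top B: go to p, push ε → (p, bbbbbbbbbb, Z)
  read b, top Z: go to p, push BZ → (p, bbbbbbbbb, BZ)
  read b, top B: go to p, push ε → (p, bbbbbbbb, Z)
  read b, top Z: go to p, push BZ → (p, bbbbbbb, BZ)
  read b, top B: go to p, push ε → (p, bbbbbb, Z)
  read b, top Z: go to p, push BZ → (p, bbbbb, BZ)
  read b, top B: go to p, push ε → (p, bbbb, Z)
  read b, top Z: go to p, push BZ → (p, bbb, BZ)
  read b, top B: go to p, push ε → (p, bb, Z)
  read b, top Z: go to p, push BZ → (p, b, BZ)
  read b, top B: go to p, push ε → (p, ε, Z)
All input consumed in state p with stack Z.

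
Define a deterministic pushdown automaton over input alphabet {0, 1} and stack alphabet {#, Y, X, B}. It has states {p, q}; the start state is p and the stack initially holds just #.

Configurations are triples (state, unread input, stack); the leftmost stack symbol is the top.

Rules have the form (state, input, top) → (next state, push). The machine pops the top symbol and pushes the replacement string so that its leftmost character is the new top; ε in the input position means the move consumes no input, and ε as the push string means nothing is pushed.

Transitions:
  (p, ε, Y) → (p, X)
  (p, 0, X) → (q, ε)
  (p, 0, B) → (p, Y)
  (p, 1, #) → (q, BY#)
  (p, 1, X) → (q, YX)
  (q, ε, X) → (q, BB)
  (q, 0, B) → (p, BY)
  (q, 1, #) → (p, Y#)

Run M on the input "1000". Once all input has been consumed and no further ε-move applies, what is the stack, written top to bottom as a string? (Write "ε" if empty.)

(p, 1000, #)
  read 1, top #: go to q, push BY# → (q, 000, BY#)
  read 0, top B: go to p, push BY → (p, 00, BYY#)
  read 0, top B: go to p, push Y → (p, 0, YYY#)
  ε-move, top Y: go to p, push X → (p, 0, XYY#)
  read 0, top X: go to q, push ε → (q, ε, YY#)
All input consumed in state q with stack YY#.

YY#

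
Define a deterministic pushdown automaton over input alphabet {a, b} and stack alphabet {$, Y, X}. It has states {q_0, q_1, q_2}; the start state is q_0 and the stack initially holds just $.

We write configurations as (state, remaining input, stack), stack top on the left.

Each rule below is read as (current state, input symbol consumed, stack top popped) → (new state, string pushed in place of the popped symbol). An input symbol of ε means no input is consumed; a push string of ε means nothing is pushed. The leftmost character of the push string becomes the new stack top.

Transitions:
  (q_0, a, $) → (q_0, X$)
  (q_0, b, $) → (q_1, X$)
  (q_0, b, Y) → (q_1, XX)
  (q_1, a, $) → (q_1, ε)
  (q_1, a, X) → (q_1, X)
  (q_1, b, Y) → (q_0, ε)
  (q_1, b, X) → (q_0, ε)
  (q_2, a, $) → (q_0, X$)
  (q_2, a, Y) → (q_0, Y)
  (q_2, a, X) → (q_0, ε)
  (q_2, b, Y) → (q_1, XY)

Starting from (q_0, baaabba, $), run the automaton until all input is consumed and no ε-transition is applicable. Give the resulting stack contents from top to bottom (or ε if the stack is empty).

(q_0, baaabba, $)
  read b, top $: go to q_1, push X$ → (q_1, aaabba, X$)
  read a, top X: go to q_1, push X → (q_1, aabba, X$)
  read a, top X: go to q_1, push X → (q_1, abba, X$)
  read a, top X: go to q_1, push X → (q_1, bba, X$)
  read b, top X: go to q_0, push ε → (q_0, ba, $)
  read b, top $: go to q_1, push X$ → (q_1, a, X$)
  read a, top X: go to q_1, push X → (q_1, ε, X$)
All input consumed in state q_1 with stack X$.

X$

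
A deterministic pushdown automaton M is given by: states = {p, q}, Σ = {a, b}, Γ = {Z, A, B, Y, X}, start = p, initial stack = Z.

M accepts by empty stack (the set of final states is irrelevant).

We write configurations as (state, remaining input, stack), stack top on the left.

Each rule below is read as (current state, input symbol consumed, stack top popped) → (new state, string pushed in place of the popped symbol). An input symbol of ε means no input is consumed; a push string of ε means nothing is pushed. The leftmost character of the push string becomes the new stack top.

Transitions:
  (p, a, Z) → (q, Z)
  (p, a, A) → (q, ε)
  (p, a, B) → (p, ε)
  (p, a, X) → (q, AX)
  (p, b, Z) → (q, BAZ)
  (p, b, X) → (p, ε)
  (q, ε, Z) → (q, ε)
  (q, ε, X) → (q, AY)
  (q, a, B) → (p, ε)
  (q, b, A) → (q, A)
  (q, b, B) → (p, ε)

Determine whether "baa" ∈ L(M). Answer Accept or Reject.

(p, baa, Z)
  read b, top Z: go to q, push BAZ → (q, aa, BAZ)
  read a, top B: go to p, push ε → (p, a, AZ)
  read a, top A: go to q, push ε → (q, ε, Z)
  ε-move, top Z: go to q, push ε → (q, ε, ε)
All input consumed and the stack is empty.

Accept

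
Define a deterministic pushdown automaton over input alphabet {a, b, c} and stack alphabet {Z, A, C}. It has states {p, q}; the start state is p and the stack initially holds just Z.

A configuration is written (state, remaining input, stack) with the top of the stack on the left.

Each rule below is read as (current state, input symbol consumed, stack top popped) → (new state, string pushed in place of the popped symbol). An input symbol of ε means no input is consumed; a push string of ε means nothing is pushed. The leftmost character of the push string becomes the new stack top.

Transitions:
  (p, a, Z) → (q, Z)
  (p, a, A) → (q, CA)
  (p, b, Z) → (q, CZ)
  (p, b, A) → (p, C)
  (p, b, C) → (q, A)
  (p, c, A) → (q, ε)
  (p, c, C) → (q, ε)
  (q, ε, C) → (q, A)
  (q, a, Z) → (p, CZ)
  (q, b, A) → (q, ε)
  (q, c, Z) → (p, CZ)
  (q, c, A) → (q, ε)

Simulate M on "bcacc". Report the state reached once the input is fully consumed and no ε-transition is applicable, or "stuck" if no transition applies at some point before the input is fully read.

(p, bcacc, Z) ⊢ (q, cacc, CZ) ⊢ (q, cacc, AZ) ⊢ (q, acc, Z) ⊢ (p, cc, CZ) ⊢ (q, c, Z) ⊢ (p, ε, CZ)
All input consumed; M is in state p.

p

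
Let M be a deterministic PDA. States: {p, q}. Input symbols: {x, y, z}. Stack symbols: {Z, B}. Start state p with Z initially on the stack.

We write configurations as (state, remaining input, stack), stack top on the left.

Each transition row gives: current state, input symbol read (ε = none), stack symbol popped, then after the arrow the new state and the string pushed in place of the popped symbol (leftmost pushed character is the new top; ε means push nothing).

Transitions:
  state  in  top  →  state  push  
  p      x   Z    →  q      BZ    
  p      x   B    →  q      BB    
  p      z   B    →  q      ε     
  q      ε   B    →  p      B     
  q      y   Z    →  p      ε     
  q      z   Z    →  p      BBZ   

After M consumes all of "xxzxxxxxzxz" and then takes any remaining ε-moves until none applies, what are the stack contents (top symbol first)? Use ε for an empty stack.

BBBBBZ

(p, xxzxxxxxzxz, Z)
  read x, top Z: go to q, push BZ → (q, xzxxxxxzxz, BZ)
  ε-move, top B: go to p, push B → (p, xzxxxxxzxz, BZ)
  read x, top B: go to q, push BB → (q, zxxxxxzxz, BBZ)
  ε-move, top B: go to p, push B → (p, zxxxxxzxz, BBZ)
  read z, top B: go to q, push ε → (q, xxxxxzxz, BZ)
  ε-move, top B: go to p, push B → (p, xxxxxzxz, BZ)
  read x, top B: go to q, push BB → (q, xxxxzxz, BBZ)
  ε-move, top B: go to p, push B → (p, xxxxzxz, BBZ)
  read x, top B: go to q, push BB → (q, xxxzxz, BBBZ)
  ε-move, top B: go to p, push B → (p, xxxzxz, BBBZ)
  read x, top B: go to q, push BB → (q, xxzxz, BBBBZ)
  ε-move, top B: go to p, push B → (p, xxzxz, BBBBZ)
  read x, top B: go to q, push BB → (q, xzxz, BBBBBZ)
  ε-move, top B: go to p, push B → (p, xzxz, BBBBBZ)
  read x, top B: go to q, push BB → (q, zxz, BBBBBBZ)
  ε-move, top B: go to p, push B → (p, zxz, BBBBBBZ)
  read z, top B: go to q, push ε → (q, xz, BBBBBZ)
  ε-move, top B: go to p, push B → (p, xz, BBBBBZ)
  read x, top B: go to q, push BB → (q, z, BBBBBBZ)
  ε-move, top B: go to p, push B → (p, z, BBBBBBZ)
  read z, top B: go to q, push ε → (q, ε, BBBBBZ)
  ε-move, top B: go to p, push B → (p, ε, BBBBBZ)
All input consumed in state p with stack BBBBBZ.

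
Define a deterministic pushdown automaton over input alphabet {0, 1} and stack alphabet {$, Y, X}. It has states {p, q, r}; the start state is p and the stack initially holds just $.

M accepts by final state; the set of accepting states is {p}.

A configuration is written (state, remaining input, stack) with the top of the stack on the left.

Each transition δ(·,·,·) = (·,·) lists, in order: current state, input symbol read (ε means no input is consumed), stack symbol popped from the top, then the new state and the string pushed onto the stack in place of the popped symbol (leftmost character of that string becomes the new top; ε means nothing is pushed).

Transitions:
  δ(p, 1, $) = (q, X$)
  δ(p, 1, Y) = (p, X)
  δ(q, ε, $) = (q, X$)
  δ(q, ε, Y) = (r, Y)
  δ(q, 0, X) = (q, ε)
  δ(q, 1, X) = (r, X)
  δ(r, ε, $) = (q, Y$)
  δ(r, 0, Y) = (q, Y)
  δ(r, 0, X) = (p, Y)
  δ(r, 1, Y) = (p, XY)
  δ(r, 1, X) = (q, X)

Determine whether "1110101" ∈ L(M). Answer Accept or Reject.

(p, 1110101, $)
  read 1, top $: go to q, push X$ → (q, 110101, X$)
  read 1, top X: go to r, push X → (r, 10101, X$)
  read 1, top X: go to q, push X → (q, 0101, X$)
  read 0, top X: go to q, push ε → (q, 101, $)
  ε-move, top $: go to q, push X$ → (q, 101, X$)
  read 1, top X: go to r, push X → (r, 01, X$)
  read 0, top X: go to p, push Y → (p, 1, Y$)
  read 1, top Y: go to p, push X → (p, ε, X$)
All input consumed; state p ∈ F.

Accept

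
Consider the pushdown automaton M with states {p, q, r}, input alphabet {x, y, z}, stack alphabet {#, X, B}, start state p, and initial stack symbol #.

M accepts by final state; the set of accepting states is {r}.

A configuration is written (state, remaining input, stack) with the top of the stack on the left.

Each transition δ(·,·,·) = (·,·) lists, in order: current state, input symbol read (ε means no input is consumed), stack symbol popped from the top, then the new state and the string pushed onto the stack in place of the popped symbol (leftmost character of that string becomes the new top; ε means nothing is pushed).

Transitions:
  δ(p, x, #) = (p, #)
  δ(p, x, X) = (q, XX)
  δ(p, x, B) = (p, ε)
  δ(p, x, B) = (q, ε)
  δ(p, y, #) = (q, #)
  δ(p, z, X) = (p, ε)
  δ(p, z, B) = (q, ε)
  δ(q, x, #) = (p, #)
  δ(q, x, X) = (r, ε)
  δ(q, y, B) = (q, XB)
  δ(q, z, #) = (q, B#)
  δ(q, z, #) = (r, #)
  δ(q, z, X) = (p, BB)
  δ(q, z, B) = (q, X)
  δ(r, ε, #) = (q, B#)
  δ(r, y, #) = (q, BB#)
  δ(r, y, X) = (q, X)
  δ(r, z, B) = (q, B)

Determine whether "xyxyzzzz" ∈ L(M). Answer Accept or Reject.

No computation consumes all input and reaches a final state.

Reject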